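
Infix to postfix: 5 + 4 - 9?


Left to right (same or higher precedence on left)
Postfix: 5 4 + 9 -


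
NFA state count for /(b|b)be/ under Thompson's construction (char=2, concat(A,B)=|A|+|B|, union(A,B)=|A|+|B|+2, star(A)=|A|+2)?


Syntax tree has 4 char leaf(s), 1 union(s), 0 star(s)
chars contribute 4×2 = 8; each union adds +2; each star adds +2
Total: 8 + 2 + 0 = 10 states


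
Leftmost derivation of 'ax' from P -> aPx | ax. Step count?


Derivation: P => ax
Steps: 1


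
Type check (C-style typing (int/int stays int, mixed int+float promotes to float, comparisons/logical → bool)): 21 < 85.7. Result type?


Operand types: int < float
Rule: comparison yields bool
Result type: bool


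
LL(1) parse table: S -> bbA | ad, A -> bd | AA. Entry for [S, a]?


For [S, a]: 'a' ∈ FIRST(ad)
Entry: S -> ad


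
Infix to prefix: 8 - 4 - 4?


left-to-right (same/higher precedence on left): tree is (- (- 8 4) 4)
Prefix: - - 8 4 4


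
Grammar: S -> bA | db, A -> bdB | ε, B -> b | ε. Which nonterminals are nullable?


A nonterminal is nullable iff some alternative derives ε (directly, or every symbol in it is nullable)
Nullable: {A, B}


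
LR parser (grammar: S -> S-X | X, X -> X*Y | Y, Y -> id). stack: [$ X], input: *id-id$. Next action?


shift '*' to continue X -> X*Y
Action: shift


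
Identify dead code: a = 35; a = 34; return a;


first assignment to a is overwritten before any read
Dead: 'a = 35'


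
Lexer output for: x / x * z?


Scan left to right, longest-match per lexeme
Tokens: ID(x), OP(/), ID(x), OP(*), ID(z)


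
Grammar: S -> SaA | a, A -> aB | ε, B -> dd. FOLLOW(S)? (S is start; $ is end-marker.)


$ ∈ FOLLOW(S). For each A -> αBβ: add FIRST(β)\{ε} to FOLLOW(B); if β nullable, add FOLLOW(A).
FOLLOW(S) = {$, a}


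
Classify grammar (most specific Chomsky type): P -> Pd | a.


Left-linear: every RHS is a terminal or one nonterminal followed by a terminal
Classification: Type 3 (Regular)


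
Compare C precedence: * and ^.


'*' is multiplicative (level 10); '^' is bitwise XOR (level 4)
Higher level binds tighter
'*' has higher precedence than '^'


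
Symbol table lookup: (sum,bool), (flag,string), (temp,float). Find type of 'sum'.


Lookup 'sum' → type bool


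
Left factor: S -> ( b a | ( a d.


Common prefix: '('
Factored: S -> ( S', S' -> b a | a d


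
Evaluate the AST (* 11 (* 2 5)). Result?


Evaluate inner: (* 2 5) = 10
Evaluate root: (* 11 10) = 110
Result: 110


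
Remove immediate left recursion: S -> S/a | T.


Left-recursive alternatives: S/a; non-recursive: T
Introduce S': S -> TS', S' -> /aS' | ε


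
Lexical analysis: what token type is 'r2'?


Pattern: letter/underscore followed by alphanumerics, not a keyword
Type: IDENTIFIER


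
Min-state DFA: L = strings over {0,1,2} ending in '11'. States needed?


Track the longest suffix of input matching a prefix of '11': 3 classes (prefixes of length 0..2)
Minimal DFA: 3 states


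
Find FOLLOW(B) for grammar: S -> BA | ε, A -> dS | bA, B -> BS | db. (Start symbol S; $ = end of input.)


$ ∈ FOLLOW(S). For each A -> αBβ: add FIRST(β)\{ε} to FOLLOW(B); if β nullable, add FOLLOW(A).
FOLLOW(B) = {b, d}


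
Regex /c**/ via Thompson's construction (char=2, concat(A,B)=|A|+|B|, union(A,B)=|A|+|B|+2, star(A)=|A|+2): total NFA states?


Syntax tree has 1 char leaf(s), 0 union(s), 2 star(s)
chars contribute 1×2 = 2; each union adds +2; each star adds +2
Total: 2 + 0 + 4 = 6 states


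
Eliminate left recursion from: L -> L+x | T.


Left-recursive alternatives: L+x; non-recursive: T
Introduce L': L -> TL', L' -> +xL' | ε


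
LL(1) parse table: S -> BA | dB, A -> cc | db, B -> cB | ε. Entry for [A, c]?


For [A, c]: 'c' ∈ FIRST(cc)
Entry: A -> cc


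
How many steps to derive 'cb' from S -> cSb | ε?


Derivation: S => cSb => cb
Steps: 2


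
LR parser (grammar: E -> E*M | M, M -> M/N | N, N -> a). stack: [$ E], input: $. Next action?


start symbol E on stack, input exhausted
Action: accept


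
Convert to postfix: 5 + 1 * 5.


* has higher precedence, evaluate 1*5 first
Postfix: 5 1 5 * +


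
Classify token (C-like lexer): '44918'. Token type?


Pattern: digits only
Type: INTEGER_LITERAL


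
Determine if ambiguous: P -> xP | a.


right-linear, alternatives start with distinct terminals 'x' vs 'a': unique leftmost derivation
Unambiguous


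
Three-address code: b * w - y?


Break into single-operator statements:
t1 = b * w
t2 = t1 - y


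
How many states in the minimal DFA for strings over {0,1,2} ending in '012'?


Track the longest suffix of input matching a prefix of '012': 4 classes (prefixes of length 0..3)
Minimal DFA: 4 states


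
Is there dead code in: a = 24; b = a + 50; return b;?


a is read by b's definition; b is returned
No dead code


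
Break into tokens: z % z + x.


Scan left to right, longest-match per lexeme
Tokens: ID(z), OP(%), ID(z), OP(+), ID(x)


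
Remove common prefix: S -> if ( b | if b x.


Common prefix: 'if'
Factored: S -> if S', S' -> ( b | b x


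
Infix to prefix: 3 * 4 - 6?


left-to-right (same/higher precedence on left): tree is (- (* 3 4) 6)
Prefix: - * 3 4 6


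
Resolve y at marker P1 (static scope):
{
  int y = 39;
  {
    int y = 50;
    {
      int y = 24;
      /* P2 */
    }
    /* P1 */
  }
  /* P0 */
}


y declared in the same block as P1
y = 50


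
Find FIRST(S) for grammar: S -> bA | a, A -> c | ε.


Per alternative of S: FIRST(bA) = {b}; FIRST(a) = {a}
FIRST(S) = {a, b}


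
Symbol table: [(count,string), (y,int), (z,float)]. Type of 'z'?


Lookup 'z' → type float


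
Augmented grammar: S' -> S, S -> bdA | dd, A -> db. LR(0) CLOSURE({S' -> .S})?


Start: S' -> .S
For each item with dot before a nonterminal B, add B -> .γ for every B-production
Closure: [S' -> .S, S -> .bdA, S -> .dd]


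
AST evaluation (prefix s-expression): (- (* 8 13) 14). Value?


Evaluate inner: (* 8 13) = 104
Evaluate root: (- 104 14) = 90
Result: 90


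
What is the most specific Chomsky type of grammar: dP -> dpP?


LHS has context (more than one symbol) and |LHS| ≤ |RHS|
Classification: Type 1 (Context-Sensitive)


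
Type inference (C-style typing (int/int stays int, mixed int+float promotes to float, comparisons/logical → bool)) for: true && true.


Operand types: bool && bool
Rule: logical operators take bool operands and yield bool
Result type: bool


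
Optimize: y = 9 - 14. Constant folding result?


9 - 14 = -5 at compile time
Optimized: y = -5


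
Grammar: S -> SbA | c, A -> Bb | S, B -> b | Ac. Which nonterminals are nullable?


A nonterminal is nullable iff some alternative derives ε (directly, or every symbol in it is nullable)
Nullable: {}


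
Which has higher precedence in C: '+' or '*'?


'*' is multiplicative (level 10); '+' is additive (level 9)
Higher level binds tighter
'*' has higher precedence than '+'


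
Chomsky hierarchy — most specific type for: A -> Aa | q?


Left-linear: every RHS is a terminal or one nonterminal followed by a terminal
Classification: Type 3 (Regular)


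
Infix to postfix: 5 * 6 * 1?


Left to right (same or higher precedence on left)
Postfix: 5 6 * 1 *


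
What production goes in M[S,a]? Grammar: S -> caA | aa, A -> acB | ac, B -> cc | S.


For [S, a]: 'a' ∈ FIRST(aa)
Entry: S -> aa


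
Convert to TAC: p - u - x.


Break into single-operator statements:
t1 = p - u
t2 = t1 - x


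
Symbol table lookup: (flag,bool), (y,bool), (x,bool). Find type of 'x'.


Lookup 'x' → type bool


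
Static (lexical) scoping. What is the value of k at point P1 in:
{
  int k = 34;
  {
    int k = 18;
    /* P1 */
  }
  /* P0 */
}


k declared in the same block as P1
k = 18


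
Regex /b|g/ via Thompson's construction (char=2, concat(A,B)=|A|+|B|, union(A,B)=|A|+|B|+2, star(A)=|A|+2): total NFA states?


Syntax tree has 2 char leaf(s), 1 union(s), 0 star(s)
chars contribute 2×2 = 4; each union adds +2; each star adds +2
Total: 4 + 2 + 0 = 6 states


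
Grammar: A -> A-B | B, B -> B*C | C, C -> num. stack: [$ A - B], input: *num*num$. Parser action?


'*' can extend B; shift to build B -> B*C
Action: shift


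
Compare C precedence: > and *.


'*' is multiplicative (level 10); '>' is relational (level 7)
Higher level binds tighter
'*' has higher precedence than '>'


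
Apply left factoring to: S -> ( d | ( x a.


Common prefix: '('
Factored: S -> ( S', S' -> d | x a


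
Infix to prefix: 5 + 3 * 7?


'*' binds tighter: tree is (+ 5 (* 3 7))
Prefix: + 5 * 3 7


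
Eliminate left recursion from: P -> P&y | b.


Left-recursive alternatives: P&y; non-recursive: b
Introduce P': P -> bP', P' -> &yP' | ε


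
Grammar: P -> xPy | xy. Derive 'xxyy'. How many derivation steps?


Derivation: P => xPy => xxyy
Steps: 2


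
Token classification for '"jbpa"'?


Pattern: double-quoted sequence
Type: STRING_LITERAL


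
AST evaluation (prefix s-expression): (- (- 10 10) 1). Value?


Evaluate inner: (- 10 10) = 0
Evaluate root: (- 0 1) = -1
Result: -1


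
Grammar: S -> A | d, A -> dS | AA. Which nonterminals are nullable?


A nonterminal is nullable iff some alternative derives ε (directly, or every symbol in it is nullable)
Nullable: {}


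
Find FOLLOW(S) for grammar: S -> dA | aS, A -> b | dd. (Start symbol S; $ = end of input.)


$ ∈ FOLLOW(S). For each A -> αBβ: add FIRST(β)\{ε} to FOLLOW(B); if β nullable, add FOLLOW(A).
FOLLOW(S) = {$}


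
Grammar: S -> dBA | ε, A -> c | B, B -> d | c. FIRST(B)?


Per alternative of B: FIRST(d) = {d}; FIRST(c) = {c}
FIRST(B) = {c, d}


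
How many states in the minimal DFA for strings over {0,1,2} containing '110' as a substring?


KMP-style automaton: 3 progress states + 1 absorbing accept = 4
Minimal DFA: 4 states


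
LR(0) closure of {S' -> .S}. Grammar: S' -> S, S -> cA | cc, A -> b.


Start: S' -> .S
For each item with dot before a nonterminal B, add B -> .γ for every B-production
Closure: [S' -> .S, S -> .cA, S -> .cc]


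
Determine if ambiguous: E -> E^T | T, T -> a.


precedence layered via separate nonterminal T: deterministic
Unambiguous


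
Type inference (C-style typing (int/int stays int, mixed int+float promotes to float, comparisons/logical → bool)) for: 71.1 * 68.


Operand types: float * int
Rule: mixed int/float promotes to float; int/int stays int
Result type: float


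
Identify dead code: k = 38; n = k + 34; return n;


k is read by n's definition; n is returned
No dead code


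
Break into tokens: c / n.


Scan left to right, longest-match per lexeme
Tokens: ID(c), OP(/), ID(n)


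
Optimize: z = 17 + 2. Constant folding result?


17 + 2 = 19 at compile time
Optimized: z = 19


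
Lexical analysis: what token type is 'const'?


Pattern: reserved word
Type: KEYWORD


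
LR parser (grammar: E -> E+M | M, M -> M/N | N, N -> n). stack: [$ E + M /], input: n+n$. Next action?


no handle; shift 'n'
Action: shift


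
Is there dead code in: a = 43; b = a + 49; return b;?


a is read by b's definition; b is returned
No dead code


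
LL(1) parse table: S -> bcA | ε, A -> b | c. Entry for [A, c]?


For [A, c]: 'c' ∈ FIRST(c)
Entry: A -> c


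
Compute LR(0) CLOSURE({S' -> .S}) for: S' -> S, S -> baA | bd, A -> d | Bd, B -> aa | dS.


Start: S' -> .S
For each item with dot before a nonterminal B, add B -> .γ for every B-production
Closure: [S' -> .S, S -> .baA, S -> .bd]


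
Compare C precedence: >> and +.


'+' is additive (level 9); '>>' is shift (level 8)
Higher level binds tighter
'+' has higher precedence than '>>'


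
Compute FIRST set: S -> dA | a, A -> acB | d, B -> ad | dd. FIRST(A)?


Per alternative of A: FIRST(acB) = {a}; FIRST(d) = {d}
FIRST(A) = {a, d}


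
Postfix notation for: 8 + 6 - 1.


Left to right (same or higher precedence on left)
Postfix: 8 6 + 1 -


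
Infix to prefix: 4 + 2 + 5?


left-to-right (same/higher precedence on left): tree is (+ (+ 4 2) 5)
Prefix: + + 4 2 5


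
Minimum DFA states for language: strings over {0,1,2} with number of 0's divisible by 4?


Track (count of 0) mod 4: states 0..3, accept at 0
Minimal DFA: 4 states


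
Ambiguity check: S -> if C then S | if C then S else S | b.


dangling else: 'if C then if C then b else b' parses two ways
Ambiguous


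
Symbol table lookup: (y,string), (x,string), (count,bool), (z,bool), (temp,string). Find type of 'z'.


Lookup 'z' → type bool


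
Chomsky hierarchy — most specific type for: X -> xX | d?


Right-linear: every RHS is a terminal or a terminal followed by one nonterminal
Classification: Type 3 (Regular)


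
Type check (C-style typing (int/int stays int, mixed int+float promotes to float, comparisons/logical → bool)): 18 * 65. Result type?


Operand types: int * int
Rule: mixed int/float promotes to float; int/int stays int
Result type: int


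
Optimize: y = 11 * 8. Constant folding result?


11 * 8 = 88 at compile time
Optimized: y = 88


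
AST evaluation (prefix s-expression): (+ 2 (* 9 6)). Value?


Evaluate inner: (* 9 6) = 54
Evaluate root: (+ 2 54) = 56
Result: 56


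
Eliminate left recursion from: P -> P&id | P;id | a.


Left-recursive alternatives: P&id, P;id; non-recursive: a
Introduce P': P -> aP', P' -> &idP' | ;idP' | ε


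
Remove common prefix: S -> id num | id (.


Common prefix: 'id'
Factored: S -> id S', S' -> num | (


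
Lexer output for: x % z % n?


Scan left to right, longest-match per lexeme
Tokens: ID(x), OP(%), ID(z), OP(%), ID(n)


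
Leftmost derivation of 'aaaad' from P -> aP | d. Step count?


Derivation: P => aP => aaP => aaaP => aaaaP => aaaad
Steps: 5


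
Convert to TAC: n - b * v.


Break into single-operator statements:
t1 = b * v
t2 = n - t1


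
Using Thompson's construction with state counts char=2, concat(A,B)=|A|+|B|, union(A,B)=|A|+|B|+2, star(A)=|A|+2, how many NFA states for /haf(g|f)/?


Syntax tree has 5 char leaf(s), 1 union(s), 0 star(s)
chars contribute 5×2 = 10; each union adds +2; each star adds +2
Total: 10 + 2 + 0 = 12 states


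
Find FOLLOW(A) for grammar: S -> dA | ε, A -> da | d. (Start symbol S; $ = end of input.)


$ ∈ FOLLOW(S). For each A -> αBβ: add FIRST(β)\{ε} to FOLLOW(B); if β nullable, add FOLLOW(A).
FOLLOW(A) = {$}


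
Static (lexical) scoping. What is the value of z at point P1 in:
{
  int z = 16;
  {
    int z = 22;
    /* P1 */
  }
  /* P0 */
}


z declared in the same block as P1
z = 22


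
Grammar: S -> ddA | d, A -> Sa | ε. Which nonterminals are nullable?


A nonterminal is nullable iff some alternative derives ε (directly, or every symbol in it is nullable)
Nullable: {A}


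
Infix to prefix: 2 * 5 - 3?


left-to-right (same/higher precedence on left): tree is (- (* 2 5) 3)
Prefix: - * 2 5 3


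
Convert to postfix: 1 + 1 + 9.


Left to right (same or higher precedence on left)
Postfix: 1 1 + 9 +


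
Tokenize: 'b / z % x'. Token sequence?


Scan left to right, longest-match per lexeme
Tokens: ID(b), OP(/), ID(z), OP(%), ID(x)


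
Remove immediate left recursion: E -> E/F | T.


Left-recursive alternatives: E/F; non-recursive: T
Introduce E': E -> TE', E' -> /FE' | ε


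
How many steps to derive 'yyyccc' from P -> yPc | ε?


Derivation: P => yPc => yyPcc => yyyPccc => yyyccc
Steps: 4


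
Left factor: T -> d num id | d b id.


Common prefix: 'd'
Factored: T -> d T', T' -> num id | b id


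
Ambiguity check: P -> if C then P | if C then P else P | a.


dangling else: 'if C then if C then a else a' parses two ways
Ambiguous


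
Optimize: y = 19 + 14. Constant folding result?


19 + 14 = 33 at compile time
Optimized: y = 33


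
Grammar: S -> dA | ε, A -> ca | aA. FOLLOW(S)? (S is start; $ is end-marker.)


$ ∈ FOLLOW(S). For each A -> αBβ: add FIRST(β)\{ε} to FOLLOW(B); if β nullable, add FOLLOW(A).
FOLLOW(S) = {$}


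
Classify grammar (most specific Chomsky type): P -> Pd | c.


Left-linear: every RHS is a terminal or one nonterminal followed by a terminal
Classification: Type 3 (Regular)


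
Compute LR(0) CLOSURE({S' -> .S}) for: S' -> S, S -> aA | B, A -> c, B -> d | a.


Start: S' -> .S
For each item with dot before a nonterminal B, add B -> .γ for every B-production
Closure: [S' -> .S, S -> .aA, S -> .B, B -> .d, B -> .a]


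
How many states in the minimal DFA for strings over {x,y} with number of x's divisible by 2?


Track (count of x) mod 2: states 0..1, accept at 0
Minimal DFA: 2 states


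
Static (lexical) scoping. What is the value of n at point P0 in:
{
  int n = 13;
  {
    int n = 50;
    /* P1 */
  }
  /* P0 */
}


n declared in the same block as P0
n = 13


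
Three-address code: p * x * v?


Break into single-operator statements:
t1 = p * x
t2 = t1 * v


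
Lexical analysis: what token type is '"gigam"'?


Pattern: double-quoted sequence
Type: STRING_LITERAL


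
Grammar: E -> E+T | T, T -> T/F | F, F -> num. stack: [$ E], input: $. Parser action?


start symbol E on stack, input exhausted
Action: accept


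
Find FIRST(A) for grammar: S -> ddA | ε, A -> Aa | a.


Per alternative of A: FIRST(Aa) = {a}; FIRST(a) = {a}
FIRST(A) = {a}


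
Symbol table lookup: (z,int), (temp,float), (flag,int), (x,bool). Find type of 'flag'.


Lookup 'flag' → type int


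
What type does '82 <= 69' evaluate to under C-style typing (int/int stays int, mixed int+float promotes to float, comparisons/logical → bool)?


Operand types: int <= int
Rule: comparison yields bool
Result type: bool


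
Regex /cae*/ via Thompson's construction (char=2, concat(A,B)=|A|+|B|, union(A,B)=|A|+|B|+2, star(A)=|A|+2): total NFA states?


Syntax tree has 3 char leaf(s), 0 union(s), 1 star(s)
chars contribute 3×2 = 6; each union adds +2; each star adds +2
Total: 6 + 0 + 2 = 8 states


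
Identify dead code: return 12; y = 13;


statement follows a return and is unreachable
Dead: 'y = 13'


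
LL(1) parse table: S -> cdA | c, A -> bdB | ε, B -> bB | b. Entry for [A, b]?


For [A, b]: 'b' ∈ FIRST(bdB)
Entry: A -> bdB


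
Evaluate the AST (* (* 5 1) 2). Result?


Evaluate inner: (* 5 1) = 5
Evaluate root: (* 5 2) = 10
Result: 10


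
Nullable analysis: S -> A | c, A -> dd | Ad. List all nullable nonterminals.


A nonterminal is nullable iff some alternative derives ε (directly, or every symbol in it is nullable)
Nullable: {}


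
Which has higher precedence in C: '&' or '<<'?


'<<' is shift (level 8); '&' is bitwise AND (level 5)
Higher level binds tighter
'<<' has higher precedence than '&'


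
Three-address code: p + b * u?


Break into single-operator statements:
t1 = b * u
t2 = p + t1


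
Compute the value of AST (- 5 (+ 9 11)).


Evaluate inner: (+ 9 11) = 20
Evaluate root: (- 5 20) = -15
Result: -15


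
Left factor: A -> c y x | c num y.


Common prefix: 'c'
Factored: A -> c A', A' -> y x | num y


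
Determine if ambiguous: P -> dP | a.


right-linear, alternatives start with distinct terminals 'd' vs 'a': unique leftmost derivation
Unambiguous


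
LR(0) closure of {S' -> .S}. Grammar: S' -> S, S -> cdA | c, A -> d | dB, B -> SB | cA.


Start: S' -> .S
For each item with dot before a nonterminal B, add B -> .γ for every B-production
Closure: [S' -> .S, S -> .cdA, S -> .c]


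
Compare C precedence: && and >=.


'>=' is relational (level 7); '&&' is logical AND (level 2)
Higher level binds tighter
'>=' has higher precedence than '&&'


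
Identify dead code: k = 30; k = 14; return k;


first assignment to k is overwritten before any read
Dead: 'k = 30'


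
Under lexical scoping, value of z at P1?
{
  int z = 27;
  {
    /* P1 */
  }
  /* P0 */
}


P1's block does not declare z; resolves to the enclosing declaration at depth 0
z = 27


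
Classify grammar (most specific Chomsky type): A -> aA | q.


Right-linear: every RHS is a terminal or a terminal followed by one nonterminal
Classification: Type 3 (Regular)


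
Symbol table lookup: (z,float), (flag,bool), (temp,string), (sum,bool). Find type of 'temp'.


Lookup 'temp' → type string


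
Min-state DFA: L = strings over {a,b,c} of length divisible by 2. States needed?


Track length mod 2: states 0..1, accept at 0
Minimal DFA: 2 states


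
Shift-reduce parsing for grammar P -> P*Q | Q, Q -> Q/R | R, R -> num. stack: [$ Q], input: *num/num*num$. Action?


lookahead ∉ {/} so Q won't extend; reduce P -> Q
Action: reduce (P -> Q)


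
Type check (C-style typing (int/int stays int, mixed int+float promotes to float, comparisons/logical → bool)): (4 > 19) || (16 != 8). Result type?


Operand types: bool || bool
Rule: logical operators take bool operands and yield bool
Result type: bool


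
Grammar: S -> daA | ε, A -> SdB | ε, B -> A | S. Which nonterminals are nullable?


A nonterminal is nullable iff some alternative derives ε (directly, or every symbol in it is nullable)
Nullable: {A, B, S}


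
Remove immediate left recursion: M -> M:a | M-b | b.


Left-recursive alternatives: M:a, M-b; non-recursive: b
Introduce M': M -> bM', M' -> :aM' | -bM' | ε


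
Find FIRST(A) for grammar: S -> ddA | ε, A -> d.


Per alternative of A: FIRST(d) = {d}
FIRST(A) = {d}


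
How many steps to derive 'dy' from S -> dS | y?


Derivation: S => dS => dy
Steps: 2


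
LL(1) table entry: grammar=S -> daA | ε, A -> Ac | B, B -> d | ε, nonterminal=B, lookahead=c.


For [B, c]: ε is nullable and 'c' ∈ FOLLOW(B)
Entry: B -> ε


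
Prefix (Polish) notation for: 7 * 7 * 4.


left-to-right (same/higher precedence on left): tree is (* (* 7 7) 4)
Prefix: * * 7 7 4


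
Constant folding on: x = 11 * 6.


11 * 6 = 66 at compile time
Optimized: x = 66


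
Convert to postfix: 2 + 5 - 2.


Left to right (same or higher precedence on left)
Postfix: 2 5 + 2 -


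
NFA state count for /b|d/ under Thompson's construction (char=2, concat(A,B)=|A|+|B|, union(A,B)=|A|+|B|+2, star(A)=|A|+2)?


Syntax tree has 2 char leaf(s), 1 union(s), 0 star(s)
chars contribute 2×2 = 4; each union adds +2; each star adds +2
Total: 4 + 2 + 0 = 6 states


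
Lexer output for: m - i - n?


Scan left to right, longest-match per lexeme
Tokens: ID(m), OP(-), ID(i), OP(-), ID(n)


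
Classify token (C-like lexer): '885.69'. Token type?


Pattern: digits with a decimal point
Type: FLOAT_LITERAL


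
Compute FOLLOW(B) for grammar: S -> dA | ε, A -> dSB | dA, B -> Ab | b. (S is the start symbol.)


$ ∈ FOLLOW(S). For each A -> αBβ: add FIRST(β)\{ε} to FOLLOW(B); if β nullable, add FOLLOW(A).
FOLLOW(B) = {$, b, d}


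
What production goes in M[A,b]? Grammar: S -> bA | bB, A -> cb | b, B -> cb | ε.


For [A, b]: 'b' ∈ FIRST(b)
Entry: A -> b


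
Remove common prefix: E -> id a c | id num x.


Common prefix: 'id'
Factored: E -> id E', E' -> a c | num x


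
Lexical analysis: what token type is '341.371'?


Pattern: digits with a decimal point
Type: FLOAT_LITERAL


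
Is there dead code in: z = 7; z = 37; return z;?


first assignment to z is overwritten before any read
Dead: 'z = 7'


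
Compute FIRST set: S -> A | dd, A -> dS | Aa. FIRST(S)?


Per alternative of S: FIRST(A) = {d}; FIRST(dd) = {d}
FIRST(S) = {d}


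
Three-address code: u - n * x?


Break into single-operator statements:
t1 = n * x
t2 = u - t1


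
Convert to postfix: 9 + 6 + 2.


Left to right (same or higher precedence on left)
Postfix: 9 6 + 2 +


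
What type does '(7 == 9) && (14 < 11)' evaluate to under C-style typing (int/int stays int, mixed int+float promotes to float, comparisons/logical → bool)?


Operand types: bool && bool
Rule: logical operators take bool operands and yield bool
Result type: bool


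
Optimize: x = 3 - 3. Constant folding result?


3 - 3 = 0 at compile time
Optimized: x = 0


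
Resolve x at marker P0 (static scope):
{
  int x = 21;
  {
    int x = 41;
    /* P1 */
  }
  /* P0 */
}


x declared in the same block as P0
x = 21


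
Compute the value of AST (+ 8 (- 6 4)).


Evaluate inner: (- 6 4) = 2
Evaluate root: (+ 8 2) = 10
Result: 10


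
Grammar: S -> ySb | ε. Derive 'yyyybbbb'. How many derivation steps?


Derivation: S => ySb => yySbb => yyySbbb => yyyySbbbb => yyyybbbb
Steps: 5


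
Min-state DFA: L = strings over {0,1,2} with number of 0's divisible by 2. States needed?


Track (count of 0) mod 2: states 0..1, accept at 0
Minimal DFA: 2 states


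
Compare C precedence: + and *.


'*' is multiplicative (level 10); '+' is additive (level 9)
Higher level binds tighter
'*' has higher precedence than '+'


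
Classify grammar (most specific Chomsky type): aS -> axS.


LHS has context (more than one symbol) and |LHS| ≤ |RHS|
Classification: Type 1 (Context-Sensitive)


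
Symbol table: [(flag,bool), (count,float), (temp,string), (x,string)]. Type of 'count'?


Lookup 'count' → type float


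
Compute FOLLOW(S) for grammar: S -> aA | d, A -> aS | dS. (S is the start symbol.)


$ ∈ FOLLOW(S). For each A -> αBβ: add FIRST(β)\{ε} to FOLLOW(B); if β nullable, add FOLLOW(A).
FOLLOW(S) = {$}


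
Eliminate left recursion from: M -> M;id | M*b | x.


Left-recursive alternatives: M;id, M*b; non-recursive: x
Introduce M': M -> xM', M' -> ;idM' | *bM' | ε


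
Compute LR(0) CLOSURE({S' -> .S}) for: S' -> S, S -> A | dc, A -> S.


Start: S' -> .S
For each item with dot before a nonterminal B, add B -> .γ for every B-production
Closure: [S' -> .S, S -> .A, S -> .dc, A -> .S]


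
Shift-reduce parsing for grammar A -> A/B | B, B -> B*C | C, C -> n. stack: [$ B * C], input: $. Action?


handle 'B*C' on top
Action: reduce (B -> B*C)


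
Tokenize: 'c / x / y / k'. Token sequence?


Scan left to right, longest-match per lexeme
Tokens: ID(c), OP(/), ID(x), OP(/), ID(y), OP(/), ID(k)


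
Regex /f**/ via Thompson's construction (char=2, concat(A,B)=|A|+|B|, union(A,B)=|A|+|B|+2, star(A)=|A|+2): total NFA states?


Syntax tree has 1 char leaf(s), 0 union(s), 2 star(s)
chars contribute 1×2 = 2; each union adds +2; each star adds +2
Total: 2 + 0 + 4 = 6 states


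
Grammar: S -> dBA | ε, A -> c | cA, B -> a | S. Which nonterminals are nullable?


A nonterminal is nullable iff some alternative derives ε (directly, or every symbol in it is nullable)
Nullable: {B, S}


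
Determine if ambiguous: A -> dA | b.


right-linear, alternatives start with distinct terminals 'd' vs 'b': unique leftmost derivation
Unambiguous


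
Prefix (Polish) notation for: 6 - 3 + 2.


left-to-right (same/higher precedence on left): tree is (+ (- 6 3) 2)
Prefix: + - 6 3 2


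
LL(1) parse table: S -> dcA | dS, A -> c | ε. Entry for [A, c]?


For [A, c]: 'c' ∈ FIRST(c)
Entry: A -> c


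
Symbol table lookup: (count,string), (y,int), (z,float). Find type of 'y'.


Lookup 'y' → type int


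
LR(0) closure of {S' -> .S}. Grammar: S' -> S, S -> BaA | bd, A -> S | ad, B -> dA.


Start: S' -> .S
For each item with dot before a nonterminal B, add B -> .γ for every B-production
Closure: [S' -> .S, S -> .BaA, S -> .bd, B -> .dA]


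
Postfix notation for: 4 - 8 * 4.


* has higher precedence, evaluate 8*4 first
Postfix: 4 8 4 * -


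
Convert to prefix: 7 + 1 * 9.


'*' binds tighter: tree is (+ 7 (* 1 9))
Prefix: + 7 * 1 9


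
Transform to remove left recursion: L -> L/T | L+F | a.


Left-recursive alternatives: L/T, L+F; non-recursive: a
Introduce L': L -> aL', L' -> /TL' | +FL' | ε


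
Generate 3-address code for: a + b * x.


Break into single-operator statements:
t1 = b * x
t2 = a + t1


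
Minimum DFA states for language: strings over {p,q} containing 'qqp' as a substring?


KMP-style automaton: 3 progress states + 1 absorbing accept = 4
Minimal DFA: 4 states


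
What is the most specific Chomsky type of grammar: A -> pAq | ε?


Single nonterminal LHS, but p^n q^n is not regular
Classification: Type 2 (Context-Free)


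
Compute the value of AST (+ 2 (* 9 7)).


Evaluate inner: (* 9 7) = 63
Evaluate root: (+ 2 63) = 65
Result: 65


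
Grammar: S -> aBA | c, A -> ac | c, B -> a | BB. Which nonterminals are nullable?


A nonterminal is nullable iff some alternative derives ε (directly, or every symbol in it is nullable)
Nullable: {}


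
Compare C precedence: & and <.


'<' is relational (level 7); '&' is bitwise AND (level 5)
Higher level binds tighter
'<' has higher precedence than '&'


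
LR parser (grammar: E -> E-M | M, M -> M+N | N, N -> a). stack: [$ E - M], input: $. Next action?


handle 'E-M' on top; lookahead ∈ FOLLOW(E) = {-, $}
Action: reduce (E -> E-M)


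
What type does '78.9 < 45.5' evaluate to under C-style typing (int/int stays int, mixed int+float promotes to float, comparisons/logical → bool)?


Operand types: float < float
Rule: comparison yields bool
Result type: bool


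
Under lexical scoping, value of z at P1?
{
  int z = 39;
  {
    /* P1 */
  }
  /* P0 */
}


P1's block does not declare z; resolves to the enclosing declaration at depth 0
z = 39


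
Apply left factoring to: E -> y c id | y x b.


Common prefix: 'y'
Factored: E -> y E', E' -> c id | x b


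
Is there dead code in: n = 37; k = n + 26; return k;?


n is read by k's definition; k is returned
No dead code


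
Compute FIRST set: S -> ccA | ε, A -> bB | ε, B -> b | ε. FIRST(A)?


Per alternative of A: FIRST(bB) = {b}; FIRST(ε) = {ε}
FIRST(A) = {b, ε}


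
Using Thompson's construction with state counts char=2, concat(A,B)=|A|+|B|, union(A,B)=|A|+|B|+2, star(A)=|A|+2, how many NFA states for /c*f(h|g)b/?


Syntax tree has 5 char leaf(s), 1 union(s), 1 star(s)
chars contribute 5×2 = 10; each union adds +2; each star adds +2
Total: 10 + 2 + 2 = 14 states


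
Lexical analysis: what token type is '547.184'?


Pattern: digits with a decimal point
Type: FLOAT_LITERAL


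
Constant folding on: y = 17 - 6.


17 - 6 = 11 at compile time
Optimized: y = 11


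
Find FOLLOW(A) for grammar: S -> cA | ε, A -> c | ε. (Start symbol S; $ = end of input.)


$ ∈ FOLLOW(S). For each A -> αBβ: add FIRST(β)\{ε} to FOLLOW(B); if β nullable, add FOLLOW(A).
FOLLOW(A) = {$}


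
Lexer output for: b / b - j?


Scan left to right, longest-match per lexeme
Tokens: ID(b), OP(/), ID(b), OP(-), ID(j)


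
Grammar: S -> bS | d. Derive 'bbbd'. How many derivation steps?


Derivation: S => bS => bbS => bbbS => bbbd
Steps: 4


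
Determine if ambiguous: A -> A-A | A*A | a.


'a-a*a' has two parse trees (no precedence encoded between - and *)
Ambiguous


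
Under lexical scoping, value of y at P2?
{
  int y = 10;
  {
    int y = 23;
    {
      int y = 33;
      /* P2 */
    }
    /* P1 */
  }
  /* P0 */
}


y declared in the same block as P2
y = 33


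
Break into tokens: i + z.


Scan left to right, longest-match per lexeme
Tokens: ID(i), OP(+), ID(z)


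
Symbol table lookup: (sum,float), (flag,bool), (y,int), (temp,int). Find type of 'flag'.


Lookup 'flag' → type bool


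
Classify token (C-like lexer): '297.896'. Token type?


Pattern: digits with a decimal point
Type: FLOAT_LITERAL


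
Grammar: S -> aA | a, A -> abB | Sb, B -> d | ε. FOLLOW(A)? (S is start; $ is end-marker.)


$ ∈ FOLLOW(S). For each A -> αBβ: add FIRST(β)\{ε} to FOLLOW(B); if β nullable, add FOLLOW(A).
FOLLOW(A) = {$, b}


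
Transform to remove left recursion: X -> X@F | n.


Left-recursive alternatives: X@F; non-recursive: n
Introduce X': X -> nX', X' -> @FX' | ε


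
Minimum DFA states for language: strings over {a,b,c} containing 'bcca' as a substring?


KMP-style automaton: 4 progress states + 1 absorbing accept = 5
Minimal DFA: 5 states


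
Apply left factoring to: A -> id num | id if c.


Common prefix: 'id'
Factored: A -> id A', A' -> num | if c


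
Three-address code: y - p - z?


Break into single-operator statements:
t1 = y - p
t2 = t1 - z


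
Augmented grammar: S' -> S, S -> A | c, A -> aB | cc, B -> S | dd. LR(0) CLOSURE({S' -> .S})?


Start: S' -> .S
For each item with dot before a nonterminal B, add B -> .γ for every B-production
Closure: [S' -> .S, S -> .A, S -> .c, A -> .aB, A -> .cc]


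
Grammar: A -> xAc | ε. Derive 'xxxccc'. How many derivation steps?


Derivation: A => xAc => xxAcc => xxxAccc => xxxccc
Steps: 4


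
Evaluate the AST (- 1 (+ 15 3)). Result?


Evaluate inner: (+ 15 3) = 18
Evaluate root: (- 1 18) = -17
Result: -17


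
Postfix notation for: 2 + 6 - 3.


Left to right (same or higher precedence on left)
Postfix: 2 6 + 3 -


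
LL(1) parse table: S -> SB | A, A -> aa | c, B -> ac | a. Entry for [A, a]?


For [A, a]: 'a' ∈ FIRST(aa)
Entry: A -> aa


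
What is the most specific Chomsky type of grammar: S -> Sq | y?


Left-linear: every RHS is a terminal or one nonterminal followed by a terminal
Classification: Type 3 (Regular)


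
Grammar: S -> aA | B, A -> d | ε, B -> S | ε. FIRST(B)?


Per alternative of B: FIRST(S) = {a, ε}; FIRST(ε) = {ε}
FIRST(B) = {a, ε}


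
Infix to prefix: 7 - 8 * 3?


'*' binds tighter: tree is (- 7 (* 8 3))
Prefix: - 7 * 8 3


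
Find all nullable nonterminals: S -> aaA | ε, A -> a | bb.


A nonterminal is nullable iff some alternative derives ε (directly, or every symbol in it is nullable)
Nullable: {S}


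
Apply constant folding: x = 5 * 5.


5 * 5 = 25 at compile time
Optimized: x = 25


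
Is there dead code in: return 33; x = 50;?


statement follows a return and is unreachable
Dead: 'x = 50'


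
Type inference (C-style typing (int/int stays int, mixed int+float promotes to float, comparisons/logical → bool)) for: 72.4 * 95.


Operand types: float * int
Rule: mixed int/float promotes to float; int/int stays int
Result type: float


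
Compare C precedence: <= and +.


'+' is additive (level 9); '<=' is relational (level 7)
Higher level binds tighter
'+' has higher precedence than '<='


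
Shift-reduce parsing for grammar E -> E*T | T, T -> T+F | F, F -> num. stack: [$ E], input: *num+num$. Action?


shift '*' to continue E -> E*T
Action: shift


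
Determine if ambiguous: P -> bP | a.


right-linear, alternatives start with distinct terminals 'b' vs 'a': unique leftmost derivation
Unambiguous


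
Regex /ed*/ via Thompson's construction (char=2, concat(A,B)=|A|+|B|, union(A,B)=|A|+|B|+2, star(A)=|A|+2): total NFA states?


Syntax tree has 2 char leaf(s), 0 union(s), 1 star(s)
chars contribute 2×2 = 4; each union adds +2; each star adds +2
Total: 4 + 0 + 2 = 6 states


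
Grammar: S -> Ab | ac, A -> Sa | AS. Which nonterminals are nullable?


A nonterminal is nullable iff some alternative derives ε (directly, or every symbol in it is nullable)
Nullable: {}


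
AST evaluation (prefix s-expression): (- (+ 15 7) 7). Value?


Evaluate inner: (+ 15 7) = 22
Evaluate root: (- 22 7) = 15
Result: 15


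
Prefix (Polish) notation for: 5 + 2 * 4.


'*' binds tighter: tree is (+ 5 (* 2 4))
Prefix: + 5 * 2 4


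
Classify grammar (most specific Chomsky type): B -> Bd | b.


Left-linear: every RHS is a terminal or one nonterminal followed by a terminal
Classification: Type 3 (Regular)


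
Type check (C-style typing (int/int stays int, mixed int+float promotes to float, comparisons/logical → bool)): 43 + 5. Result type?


Operand types: int + int
Rule: mixed int/float promotes to float; int/int stays int
Result type: int


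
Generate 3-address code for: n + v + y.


Break into single-operator statements:
t1 = n + v
t2 = t1 + y


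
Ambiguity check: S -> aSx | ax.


balanced a^n…x^n: each string has a unique parse
Unambiguous


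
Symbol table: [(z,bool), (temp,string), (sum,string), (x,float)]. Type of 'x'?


Lookup 'x' → type float


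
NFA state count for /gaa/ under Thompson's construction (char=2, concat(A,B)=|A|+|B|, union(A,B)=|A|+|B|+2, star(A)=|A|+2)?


Syntax tree has 3 char leaf(s), 0 union(s), 0 star(s)
chars contribute 3×2 = 6; each union adds +2; each star adds +2
Total: 6 + 0 + 0 = 6 states


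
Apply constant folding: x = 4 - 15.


4 - 15 = -11 at compile time
Optimized: x = -11


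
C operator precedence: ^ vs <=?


'<=' is relational (level 7); '^' is bitwise XOR (level 4)
Higher level binds tighter
'<=' has higher precedence than '^'


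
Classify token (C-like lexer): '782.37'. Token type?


Pattern: digits with a decimal point
Type: FLOAT_LITERAL


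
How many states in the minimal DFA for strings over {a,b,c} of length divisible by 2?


Track length mod 2: states 0..1, accept at 0
Minimal DFA: 2 states


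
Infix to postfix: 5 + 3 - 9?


Left to right (same or higher precedence on left)
Postfix: 5 3 + 9 -


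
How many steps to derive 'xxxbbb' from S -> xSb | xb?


Derivation: S => xSb => xxSbb => xxxbbb
Steps: 3


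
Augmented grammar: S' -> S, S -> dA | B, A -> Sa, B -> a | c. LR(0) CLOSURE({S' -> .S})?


Start: S' -> .S
For each item with dot before a nonterminal B, add B -> .γ for every B-production
Closure: [S' -> .S, S -> .dA, S -> .B, B -> .a, B -> .c]


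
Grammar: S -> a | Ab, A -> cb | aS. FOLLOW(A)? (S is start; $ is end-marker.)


$ ∈ FOLLOW(S). For each A -> αBβ: add FIRST(β)\{ε} to FOLLOW(B); if β nullable, add FOLLOW(A).
FOLLOW(A) = {b}


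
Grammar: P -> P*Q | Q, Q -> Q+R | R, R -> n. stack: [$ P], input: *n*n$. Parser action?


shift '*' to continue P -> P*Q
Action: shift


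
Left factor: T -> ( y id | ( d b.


Common prefix: '('
Factored: T -> ( T', T' -> y id | d b


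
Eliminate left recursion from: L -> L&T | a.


Left-recursive alternatives: L&T; non-recursive: a
Introduce L': L -> aL', L' -> &TL' | ε


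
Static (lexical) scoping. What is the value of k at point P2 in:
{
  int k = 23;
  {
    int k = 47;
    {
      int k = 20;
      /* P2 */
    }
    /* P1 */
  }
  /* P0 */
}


k declared in the same block as P2
k = 20


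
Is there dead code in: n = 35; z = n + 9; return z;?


n is read by z's definition; z is returned
No dead code


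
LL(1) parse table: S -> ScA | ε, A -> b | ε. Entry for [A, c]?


For [A, c]: ε is nullable and 'c' ∈ FOLLOW(A)
Entry: A -> ε


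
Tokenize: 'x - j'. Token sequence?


Scan left to right, longest-match per lexeme
Tokens: ID(x), OP(-), ID(j)


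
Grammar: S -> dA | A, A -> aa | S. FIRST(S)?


Per alternative of S: FIRST(dA) = {d}; FIRST(A) = {a, d}
FIRST(S) = {a, d}


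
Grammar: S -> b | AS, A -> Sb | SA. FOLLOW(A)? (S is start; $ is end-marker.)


$ ∈ FOLLOW(S). For each A -> αBβ: add FIRST(β)\{ε} to FOLLOW(B); if β nullable, add FOLLOW(A).
FOLLOW(A) = {b}


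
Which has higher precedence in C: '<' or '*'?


'*' is multiplicative (level 10); '<' is relational (level 7)
Higher level binds tighter
'*' has higher precedence than '<'
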